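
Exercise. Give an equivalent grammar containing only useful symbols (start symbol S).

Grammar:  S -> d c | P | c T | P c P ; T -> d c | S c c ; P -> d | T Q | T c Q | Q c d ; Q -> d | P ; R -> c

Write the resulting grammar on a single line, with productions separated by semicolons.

S -> d c | P | c T | P c P; T -> d c | S c c; P -> d | T Q | T c Q | Q c d; Q -> d | P

Generating nonterminals: {P, Q, R, S, T}.
Reachable from S after that: {P, Q, S, T}.
Removed useless symbols: {R} and every production mentioning them.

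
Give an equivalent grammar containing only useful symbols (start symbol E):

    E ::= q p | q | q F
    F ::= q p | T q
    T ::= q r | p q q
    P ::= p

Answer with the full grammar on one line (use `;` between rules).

E ::= q p | q | q F; F ::= q p | T q; T ::= q r | p q q

Generating nonterminals: {E, F, P, T}.
Reachable from E after that: {E, F, T}.
Removed useless symbols: {P} and every production mentioning them.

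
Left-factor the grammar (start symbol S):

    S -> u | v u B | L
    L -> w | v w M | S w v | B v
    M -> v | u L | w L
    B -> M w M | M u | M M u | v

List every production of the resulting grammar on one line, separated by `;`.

S -> u | v u B | L; L -> w | v w M | S w v | B v; M -> v | u L | w L; B -> v | M B'; B' -> w M | u | M u

B has alternatives sharing prefix 'M': factor to B → M B' with B' → w M | u | M u.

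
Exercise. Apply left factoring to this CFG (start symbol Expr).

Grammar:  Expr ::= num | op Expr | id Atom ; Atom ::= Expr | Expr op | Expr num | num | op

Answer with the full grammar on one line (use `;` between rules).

Expr ::= num | op Expr | id Atom; Atom ::= num | op | Expr Atom1; Atom1 ::= ε | op | num

Atom has alternatives sharing prefix 'Expr': factor to Atom → Expr Atom1 with Atom1 → ε | op | num.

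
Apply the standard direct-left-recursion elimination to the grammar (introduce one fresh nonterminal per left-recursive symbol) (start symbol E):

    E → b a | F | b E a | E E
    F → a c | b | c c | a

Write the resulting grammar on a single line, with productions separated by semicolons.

E is directly left-recursive.
For E: α = {E}, β = {b a, F, b E a}. Rewrite as E → β E' and E' → α E' | ε.

E → b a E' | F E' | b E a E'; F → a c | b | c c | a; E' → E E' | ε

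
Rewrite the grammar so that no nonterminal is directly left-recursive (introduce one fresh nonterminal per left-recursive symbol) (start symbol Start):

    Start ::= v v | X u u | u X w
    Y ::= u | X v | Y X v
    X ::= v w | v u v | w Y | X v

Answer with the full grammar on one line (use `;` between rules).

Left recursion appears on Y, X.
For Y: α = {X v}, β = {u, X v}. Rewrite as Y → β Y1 and Y1 → α Y1 | ε.
For X: α = {v}, β = {v w, v u v, w Y}. Rewrite as X → β X1 and X1 → α X1 | ε.

Start ::= v v | X u u | u X w; Y ::= u Y1 | X v Y1; X ::= v w X1 | v u v X1 | w Y X1; Y1 ::= X v Y1 | ε; X1 ::= v X1 | ε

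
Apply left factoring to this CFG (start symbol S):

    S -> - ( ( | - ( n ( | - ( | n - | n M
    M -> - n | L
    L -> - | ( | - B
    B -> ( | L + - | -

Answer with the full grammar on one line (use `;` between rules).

S has alternatives sharing prefix '- (': factor to S → - ( S' with S' → ( | n ( | ε.
S has alternatives sharing prefix 'n': factor to S → n S'' with S'' → - | M.
L has alternatives sharing prefix '-': factor to L → - L' with L' → ε | B.

S -> - ( S' | n S''; M -> - n | L; L -> ( | - L'; B -> ( | L + - | -; S' -> ( | n ( | eps; S'' -> - | M; L' -> eps | B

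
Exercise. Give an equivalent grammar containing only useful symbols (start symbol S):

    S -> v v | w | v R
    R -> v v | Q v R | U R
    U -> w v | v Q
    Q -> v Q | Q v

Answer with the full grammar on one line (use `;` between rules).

Generating nonterminals: {R, S, U}.
Reachable from S after that: {R, S, U}.
Removed useless symbols: {Q} and every production mentioning them.

S -> v v | w | v R; R -> v v | U R; U -> w v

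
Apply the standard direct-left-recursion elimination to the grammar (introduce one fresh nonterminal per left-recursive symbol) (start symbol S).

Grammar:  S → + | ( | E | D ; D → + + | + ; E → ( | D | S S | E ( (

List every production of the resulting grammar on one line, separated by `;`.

S → + | ( | E | D; D → + + | +; E → ( E' | D E' | S S E'; E' → ( ( E' | eps

Left recursion appears on E.
For E: α = {( (}, β = {(, D, S S}. Rewrite as E → β E' and E' → α E' | ε.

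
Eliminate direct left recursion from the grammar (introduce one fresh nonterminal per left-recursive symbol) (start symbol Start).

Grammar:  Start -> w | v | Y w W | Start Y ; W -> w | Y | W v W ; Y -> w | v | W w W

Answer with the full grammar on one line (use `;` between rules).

Directly left-recursive nonterminals: Start, W.
For Start: α = {Y}, β = {w, v, Y w W}. Rewrite as Start → β Start1 and Start1 → α Start1 | ε.
For W: α = {v W}, β = {w, Y}. Rewrite as W → β W1 and W1 → α W1 | ε.

Start -> w Start1 | v Start1 | Y w W Start1; W -> w W1 | Y W1; Y -> w | v | W w W; Start1 -> Y Start1 | ε; W1 -> v W W1 | ε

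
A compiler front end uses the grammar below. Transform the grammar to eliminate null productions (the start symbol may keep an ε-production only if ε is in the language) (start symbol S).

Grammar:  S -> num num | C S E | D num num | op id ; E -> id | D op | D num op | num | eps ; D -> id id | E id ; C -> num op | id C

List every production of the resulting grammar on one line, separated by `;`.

S -> num num | C S E | C S | D num num | op id; E -> id | D op | D num op | num; D -> id id | E id | id; C -> num op | id C

Nullable nonterminals: {E}.
ε ∉ L(G), so no ε-production is kept.
Add the nullable-subset variants: S → C S E gives C S E | C S. D → E id gives E id | id.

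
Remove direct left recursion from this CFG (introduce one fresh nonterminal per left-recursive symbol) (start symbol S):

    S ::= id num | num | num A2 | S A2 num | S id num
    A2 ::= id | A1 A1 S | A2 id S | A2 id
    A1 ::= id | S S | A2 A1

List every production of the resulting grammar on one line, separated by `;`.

Left recursion appears on S, A2.
For S: α = {A2 num, id num}, β = {id num, num, num A2}. Rewrite as S → β S' and S' → α S' | ε.
For A2: α = {id S, id}, β = {id, A1 A1 S}. Rewrite as A2 → β A2' and A2' → α A2' | ε.

S ::= id num S' | num S' | num A2 S'; A2 ::= id A2' | A1 A1 S A2'; A1 ::= id | S S | A2 A1; S' ::= A2 num S' | id num S' | ε; A2' ::= id S A2' | id A2' | ε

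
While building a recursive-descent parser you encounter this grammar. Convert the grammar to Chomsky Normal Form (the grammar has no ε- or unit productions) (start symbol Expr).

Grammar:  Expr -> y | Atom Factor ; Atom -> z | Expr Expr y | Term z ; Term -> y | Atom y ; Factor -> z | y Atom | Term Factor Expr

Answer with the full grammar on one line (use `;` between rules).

Introduce a nonterminal for each terminal appearing in a rule of length ≥ 2: X1 → y, X2 → z.
Binarize each right-hand side of length ≥ 3 by chaining fresh nonterminals (Y1, Y2, …): affected rules were Atom → Expr Expr X1; Factor → Term Factor Expr.

Expr -> y | Atom Factor; Atom -> z | Expr Y1 | Term X2; Term -> y | Atom X1; Factor -> z | X1 Atom | Term Y2; X1 -> y; X2 -> z; Y1 -> Expr X1; Y2 -> Factor Expr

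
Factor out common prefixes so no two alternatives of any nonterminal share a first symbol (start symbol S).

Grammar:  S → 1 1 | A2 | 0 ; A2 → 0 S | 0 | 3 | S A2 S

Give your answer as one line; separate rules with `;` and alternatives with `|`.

S → 1 1 | A2 | 0; A2 → 3 | S A2 S | 0 A2'; A2' → S | ε

A2 has alternatives sharing prefix '0': factor to A2 → 0 A2' with A2' → S | ε.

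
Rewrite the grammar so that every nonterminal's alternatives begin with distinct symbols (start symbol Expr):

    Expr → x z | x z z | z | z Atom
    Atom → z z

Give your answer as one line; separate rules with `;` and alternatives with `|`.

Expr → x z Expr1 | z Expr2; Atom → z z; Expr1 → ε | z; Expr2 → ε | Atom

Expr has alternatives sharing prefix 'x z': factor to Expr → x z Expr1 with Expr1 → ε | z.
Expr has alternatives sharing prefix 'z': factor to Expr → z Expr2 with Expr2 → ε | Atom.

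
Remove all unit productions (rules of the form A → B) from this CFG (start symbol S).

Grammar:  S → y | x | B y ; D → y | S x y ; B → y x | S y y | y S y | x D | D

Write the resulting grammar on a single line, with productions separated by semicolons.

Unit pairs: B ⇒* {D}.
For each unit pair (A, B), copy every non-unit production of B to A, then drop all unit productions.

S → y | x | B y; D → y | S x y; B → y x | S y y | y S y | x D | y | S x y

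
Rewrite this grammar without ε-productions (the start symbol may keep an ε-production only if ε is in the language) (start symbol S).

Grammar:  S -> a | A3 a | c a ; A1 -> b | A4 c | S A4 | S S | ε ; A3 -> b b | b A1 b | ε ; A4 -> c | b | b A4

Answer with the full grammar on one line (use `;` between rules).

The nullable symbols are {A1, A3}.
ε ∉ L(G), so no ε-production is kept.

S -> a | A3 a | c a; A1 -> b | A4 c | S A4 | S S; A3 -> b b | b A1 b; A4 -> c | b | b A4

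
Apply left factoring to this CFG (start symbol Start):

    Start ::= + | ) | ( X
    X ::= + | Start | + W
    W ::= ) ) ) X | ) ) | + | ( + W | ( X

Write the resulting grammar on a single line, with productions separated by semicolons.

X has alternatives sharing prefix '+': factor to X → + X1 with X1 → ε | W.
W has alternatives sharing prefix ') )': factor to W → ) ) W1 with W1 → ) X | ε.
W has alternatives sharing prefix '(': factor to W → ( W2 with W2 → + W | X.

Start ::= + | ) | ( X; X ::= Start | + X1; W ::= + | ) ) W1 | ( W2; X1 ::= ε | W; W1 ::= ) X | ε; W2 ::= + W | X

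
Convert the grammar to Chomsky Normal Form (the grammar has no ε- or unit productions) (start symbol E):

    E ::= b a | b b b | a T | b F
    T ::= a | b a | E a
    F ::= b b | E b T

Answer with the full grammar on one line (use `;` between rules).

Introduce a nonterminal for each terminal appearing in a rule of length ≥ 2: X1 → b, X2 → a.
Binarize each right-hand side of length ≥ 3 by chaining fresh nonterminals (Y1, Y2, …): affected rules were E → X1 X1 X1; F → E X1 T.

E ::= X1 X2 | X1 Y1 | X2 T | X1 F; T ::= a | X1 X2 | E X2; F ::= X1 X1 | E Y2; X1 ::= b; X2 ::= a; Y1 ::= X1 X1; Y2 ::= X1 T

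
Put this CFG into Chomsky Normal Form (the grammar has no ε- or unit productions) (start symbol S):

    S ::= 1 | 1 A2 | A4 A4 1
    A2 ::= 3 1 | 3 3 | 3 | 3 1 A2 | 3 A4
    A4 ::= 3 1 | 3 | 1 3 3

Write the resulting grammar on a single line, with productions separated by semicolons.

S ::= 1 | X1 A2 | A4 Y1; A2 ::= X2 X1 | X2 X2 | 3 | X2 Y2 | X2 A4; A4 ::= X2 X1 | 3 | X1 Y3; X1 ::= 1; X2 ::= 3; Y1 ::= A4 X1; Y2 ::= X1 A2; Y3 ::= X2 X2

Introduce a nonterminal for each terminal appearing in a rule of length ≥ 2: X1 → 1, X2 → 3.
Binarize each right-hand side of length ≥ 3 by chaining fresh nonterminals (Y1, Y2, …): affected rules were S → A4 A4 X1; A2 → X2 X1 A2; A4 → X1 X2 X2.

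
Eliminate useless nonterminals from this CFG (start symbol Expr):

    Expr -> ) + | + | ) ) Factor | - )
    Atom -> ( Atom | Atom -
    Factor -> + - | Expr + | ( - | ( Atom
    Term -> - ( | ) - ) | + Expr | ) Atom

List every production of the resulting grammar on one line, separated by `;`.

Generating nonterminals: {Expr, Factor, Term}.
Reachable from Expr after that: {Expr, Factor}.
Removed useless symbols: {Atom, Term} and every production mentioning them.

Expr -> ) + | + | ) ) Factor | - ); Factor -> + - | Expr + | ( -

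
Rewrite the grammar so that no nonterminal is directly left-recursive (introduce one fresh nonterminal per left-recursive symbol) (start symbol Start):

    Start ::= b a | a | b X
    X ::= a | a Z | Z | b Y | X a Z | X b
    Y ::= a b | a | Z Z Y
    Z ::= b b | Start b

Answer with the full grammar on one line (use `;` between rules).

Start ::= b a | a | b X; X ::= a X1 | a Z X1 | Z X1 | b Y X1; Y ::= a b | a | Z Z Y; Z ::= b b | Start b; X1 ::= a Z X1 | b X1 | ε

Left recursion appears on X.
For X: α = {a Z, b}, β = {a, a Z, Z, b Y}. Rewrite as X → β X1 and X1 → α X1 | ε.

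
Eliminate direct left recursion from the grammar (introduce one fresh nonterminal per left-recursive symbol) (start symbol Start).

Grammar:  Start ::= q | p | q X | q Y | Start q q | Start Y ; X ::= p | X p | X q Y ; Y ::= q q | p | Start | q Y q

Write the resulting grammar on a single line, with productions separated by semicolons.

Left recursion appears on Start, X.
For Start: α = {q q, Y}, β = {q, p, q X, q Y}. Rewrite as Start → β Start1 and Start1 → α Start1 | ε.
For X: α = {p, q Y}, β = {p}. Rewrite as X → β X1 and X1 → α X1 | ε.

Start ::= q Start1 | p Start1 | q X Start1 | q Y Start1; X ::= p X1; Y ::= q q | p | Start | q Y q; Start1 ::= q q Start1 | Y Start1 | ε; X1 ::= p X1 | q Y X1 | ε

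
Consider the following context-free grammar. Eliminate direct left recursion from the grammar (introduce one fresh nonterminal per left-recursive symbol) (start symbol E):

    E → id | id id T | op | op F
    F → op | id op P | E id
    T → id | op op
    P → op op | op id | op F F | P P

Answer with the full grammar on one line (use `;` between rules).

P is directly left-recursive.
For P: α = {P}, β = {op op, op id, op F F}. Rewrite as P → β P' and P' → α P' | ε.

E → id | id id T | op | op F; F → op | id op P | E id; T → id | op op; P → op op P' | op id P' | op F F P'; P' → P P' | epsilon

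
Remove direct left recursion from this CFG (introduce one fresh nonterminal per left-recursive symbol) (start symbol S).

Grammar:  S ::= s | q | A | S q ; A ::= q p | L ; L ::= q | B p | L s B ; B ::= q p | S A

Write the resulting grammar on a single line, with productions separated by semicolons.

S ::= s S' | q S' | A S'; A ::= q p | L; L ::= q L' | B p L'; B ::= q p | S A; S' ::= q S' | ε; L' ::= s B L' | ε

S, L are directly left-recursive.
For S: α = {q}, β = {s, q, A}. Rewrite as S → β S' and S' → α S' | ε.
For L: α = {s B}, β = {q, B p}. Rewrite as L → β L' and L' → α L' | ε.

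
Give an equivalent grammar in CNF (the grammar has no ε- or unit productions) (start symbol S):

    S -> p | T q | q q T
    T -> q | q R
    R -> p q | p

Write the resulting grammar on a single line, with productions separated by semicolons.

Introduce a nonterminal for each terminal appearing in a rule of length ≥ 2: X1 → q, X2 → p.
Binarize each right-hand side of length ≥ 3 by chaining fresh nonterminals (Y1, Y2, …): affected rules were S → X1 X1 T.

S -> p | T X1 | X1 Y1; T -> q | X1 R; R -> X2 X1 | p; X1 -> q; X2 -> p; Y1 -> X1 T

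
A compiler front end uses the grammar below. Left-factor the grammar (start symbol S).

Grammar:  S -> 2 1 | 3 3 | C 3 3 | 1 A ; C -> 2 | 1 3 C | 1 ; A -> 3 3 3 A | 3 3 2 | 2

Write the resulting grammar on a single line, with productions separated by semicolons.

C has alternatives sharing prefix '1': factor to C → 1 C' with C' → 3 C | ε.
A has alternatives sharing prefix '3 3': factor to A → 3 3 A' with A' → 3 A | 2.

S -> 2 1 | 3 3 | C 3 3 | 1 A; C -> 2 | 1 C'; A -> 2 | 3 3 A'; C' -> 3 C | eps; A' -> 3 A | 2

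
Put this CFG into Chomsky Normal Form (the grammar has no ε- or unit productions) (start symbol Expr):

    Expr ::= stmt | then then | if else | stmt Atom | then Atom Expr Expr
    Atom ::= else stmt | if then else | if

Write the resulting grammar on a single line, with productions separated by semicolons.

Expr ::= stmt | X1 X1 | X2 X3 | X4 Atom | X1 Y1; Atom ::= X3 X4 | X2 Y3 | if; X1 ::= then; X2 ::= if; X3 ::= else; X4 ::= stmt; Y1 ::= Atom Y2; Y2 ::= Expr Expr; Y3 ::= X1 X3

Introduce a nonterminal for each terminal appearing in a rule of length ≥ 2: X1 → then, X2 → if, X3 → else, X4 → stmt.
Binarize each right-hand side of length ≥ 3 by chaining fresh nonterminals (Y1, Y2, …): affected rules were Expr → X1 Atom Expr Expr; Atom → X2 X1 X3.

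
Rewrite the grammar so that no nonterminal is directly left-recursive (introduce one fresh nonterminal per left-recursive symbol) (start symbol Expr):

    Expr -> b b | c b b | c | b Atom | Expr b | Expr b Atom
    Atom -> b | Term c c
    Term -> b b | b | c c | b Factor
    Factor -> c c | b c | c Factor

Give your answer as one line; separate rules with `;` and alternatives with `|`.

Expr -> b b Expr1 | c b b Expr1 | c Expr1 | b Atom Expr1; Atom -> b | Term c c; Term -> b b | b | c c | b Factor; Factor -> c c | b c | c Factor; Expr1 -> b Expr1 | b Atom Expr1 | ε

Left recursion appears on Expr.
For Expr: α = {b, b Atom}, β = {b b, c b b, c, b Atom}. Rewrite as Expr → β Expr1 and Expr1 → α Expr1 | ε.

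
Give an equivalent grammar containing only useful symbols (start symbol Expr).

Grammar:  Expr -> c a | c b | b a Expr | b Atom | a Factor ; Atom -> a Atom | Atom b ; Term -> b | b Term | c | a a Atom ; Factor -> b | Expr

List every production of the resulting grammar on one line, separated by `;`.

Generating nonterminals: {Expr, Factor, Term}.
Reachable from Expr after that: {Expr, Factor}.
Removed useless symbols: {Atom, Term} and every production mentioning them.

Expr -> c a | c b | b a Expr | a Factor; Factor -> b | Expr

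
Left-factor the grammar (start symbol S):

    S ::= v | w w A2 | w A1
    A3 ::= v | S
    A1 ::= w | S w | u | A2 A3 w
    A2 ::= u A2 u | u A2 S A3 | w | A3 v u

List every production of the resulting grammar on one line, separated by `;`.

S has alternatives sharing prefix 'w': factor to S → w S' with S' → w A2 | A1.
A2 has alternatives sharing prefix 'u A2': factor to A2 → u A2 A2' with A2' → u | S A3.

S ::= v | w S'; A3 ::= v | S; A1 ::= w | S w | u | A2 A3 w; A2 ::= w | A3 v u | u A2 A2'; S' ::= w A2 | A1; A2' ::= u | S A3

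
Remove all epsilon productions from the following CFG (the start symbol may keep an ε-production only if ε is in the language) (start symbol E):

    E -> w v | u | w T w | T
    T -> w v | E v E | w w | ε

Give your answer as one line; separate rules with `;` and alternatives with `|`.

E -> w v | u | w T w | w w | T | ε; T -> w v | E v E | E v | v E | v | w w

Nullable set = {E, T}.
ε ∈ L(G) since E is nullable, so keep E → ε.
For each production, add variants omitting each subset of nullable occurrences: E → w T w gives w T w | w w. T → E v E gives E v E | E v | v E | v.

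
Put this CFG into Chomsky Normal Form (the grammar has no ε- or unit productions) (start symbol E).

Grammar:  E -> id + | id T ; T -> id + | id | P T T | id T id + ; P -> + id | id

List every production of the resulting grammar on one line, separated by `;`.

E -> X1 X2 | X1 T; T -> X1 X2 | id | P Y1 | X1 Y2; P -> X2 X1 | id; X1 -> id; X2 -> +; Y1 -> T T; Y2 -> T Y3; Y3 -> X1 X2

Introduce a nonterminal for each terminal appearing in a rule of length ≥ 2: X1 → id, X2 → +.
Binarize each right-hand side of length ≥ 3 by chaining fresh nonterminals (Y1, Y2, …): affected rules were T → P T T; T → X1 T X1 X2.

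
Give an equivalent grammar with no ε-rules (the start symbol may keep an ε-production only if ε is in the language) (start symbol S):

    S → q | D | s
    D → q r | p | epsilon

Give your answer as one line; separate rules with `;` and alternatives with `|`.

Nullable nonterminals: {D, S}.
ε ∈ L(G) since S is nullable, so keep S → ε.

S → q | D | s | epsilon; D → q r | p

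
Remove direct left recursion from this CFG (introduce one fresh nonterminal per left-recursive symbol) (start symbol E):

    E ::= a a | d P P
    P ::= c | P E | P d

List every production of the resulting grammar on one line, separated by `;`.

Left recursion appears on P.
For P: α = {E, d}, β = {c}. Rewrite as P → β P' and P' → α P' | ε.

E ::= a a | d P P; P ::= c P'; P' ::= E P' | d P' | ε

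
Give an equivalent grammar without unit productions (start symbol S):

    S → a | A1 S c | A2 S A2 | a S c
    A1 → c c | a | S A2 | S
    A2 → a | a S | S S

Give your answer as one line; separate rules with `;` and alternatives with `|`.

Unit pairs: A1 ⇒* {S}.
Replace each nonterminal's rules with the union of the non-unit rules of every nonterminal it unit-derives.

S → a | A1 S c | A2 S A2 | a S c; A1 → c c | a | S A2 | A1 S c | A2 S A2 | a S c; A2 → a | a S | S S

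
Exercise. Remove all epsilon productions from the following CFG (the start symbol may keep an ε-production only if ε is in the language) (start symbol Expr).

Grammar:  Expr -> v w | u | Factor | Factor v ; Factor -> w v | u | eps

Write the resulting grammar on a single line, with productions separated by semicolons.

Expr -> v w | u | Factor | Factor v | v | ε; Factor -> w v | u

Nullable set = {Expr, Factor}.
ε ∈ L(G) since Expr is nullable, so keep Expr → ε.
For each production, add variants omitting each subset of nullable occurrences: Expr → Factor v gives Factor v | v.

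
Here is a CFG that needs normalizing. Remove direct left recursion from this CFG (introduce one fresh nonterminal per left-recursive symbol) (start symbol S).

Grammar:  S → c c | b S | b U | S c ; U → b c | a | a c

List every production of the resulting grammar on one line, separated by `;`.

S → c c S' | b S S' | b U S'; U → b c | a | a c; S' → c S' | epsilon

Directly left-recursive nonterminal: S.
For S: α = {c}, β = {c c, b S, b U}. Rewrite as S → β S' and S' → α S' | ε.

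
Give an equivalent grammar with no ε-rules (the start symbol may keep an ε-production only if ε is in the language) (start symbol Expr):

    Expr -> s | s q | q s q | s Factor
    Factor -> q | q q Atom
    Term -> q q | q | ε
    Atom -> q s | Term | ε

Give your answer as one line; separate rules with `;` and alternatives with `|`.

Expr -> s | s q | q s q | s Factor; Factor -> q | q q Atom | q q; Term -> q q | q; Atom -> q s | Term

Nullable set = {Atom, Term}.
ε ∉ L(G), so no ε-production is kept.
Add the nullable-subset variants: Factor → q q Atom gives q q Atom | q q.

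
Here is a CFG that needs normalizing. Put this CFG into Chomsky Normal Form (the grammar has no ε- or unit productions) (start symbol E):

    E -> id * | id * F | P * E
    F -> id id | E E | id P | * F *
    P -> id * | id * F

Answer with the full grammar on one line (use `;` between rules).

Introduce a nonterminal for each terminal appearing in a rule of length ≥ 2: X1 → id, X2 → *.
Binarize each right-hand side of length ≥ 3 by chaining fresh nonterminals (Y1, Y2, …): affected rules were E → X1 X2 F; E → P X2 E; F → X2 F X2; P → X1 X2 F.

E -> X1 X2 | X1 Y1 | P Y2; F -> X1 X1 | E E | X1 P | X2 Y3; P -> X1 X2 | X1 Y4; X1 -> id; X2 -> *; Y1 -> X2 F; Y2 -> X2 E; Y3 -> F X2; Y4 -> X2 F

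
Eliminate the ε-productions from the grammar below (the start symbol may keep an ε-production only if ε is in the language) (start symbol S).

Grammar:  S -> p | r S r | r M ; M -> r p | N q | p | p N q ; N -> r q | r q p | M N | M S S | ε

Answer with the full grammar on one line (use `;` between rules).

The nullable symbols are {N}.
ε ∉ L(G), so no ε-production is kept.
Add the nullable-subset variants: M → N q gives N q | q. M → p N q gives p N q | p q. N → M N gives M N | M.

S -> p | r S r | r M; M -> r p | N q | q | p | p N q | p q; N -> r q | r q p | M N | M | M S S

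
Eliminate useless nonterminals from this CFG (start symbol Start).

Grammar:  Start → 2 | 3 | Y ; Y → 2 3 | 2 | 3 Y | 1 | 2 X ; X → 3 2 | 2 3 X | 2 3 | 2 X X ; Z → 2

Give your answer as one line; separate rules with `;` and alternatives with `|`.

Start → 2 | 3 | Y; Y → 2 3 | 2 | 3 Y | 1 | 2 X; X → 3 2 | 2 3 X | 2 3 | 2 X X

Generating nonterminals: {Start, X, Y, Z}.
Reachable from Start after that: {Start, X, Y}.
Removed useless symbols: {Z} and every production mentioning them.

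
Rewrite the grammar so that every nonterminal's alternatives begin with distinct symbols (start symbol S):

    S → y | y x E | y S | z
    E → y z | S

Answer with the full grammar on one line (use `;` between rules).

S → z | y S'; E → y z | S; S' → ε | x E | S

S has alternatives sharing prefix 'y': factor to S → y S' with S' → ε | x E | S.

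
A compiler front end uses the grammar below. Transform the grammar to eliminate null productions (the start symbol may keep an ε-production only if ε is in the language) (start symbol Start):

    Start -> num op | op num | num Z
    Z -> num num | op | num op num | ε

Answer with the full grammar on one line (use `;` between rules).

Start -> num op | op num | num Z | num; Z -> num num | op | num op num

Nullable nonterminals: {Z}.
ε ∉ L(G), so no ε-production is kept.
Expand every rule over subsets of its nullable positions: Start → num Z gives num Z | num.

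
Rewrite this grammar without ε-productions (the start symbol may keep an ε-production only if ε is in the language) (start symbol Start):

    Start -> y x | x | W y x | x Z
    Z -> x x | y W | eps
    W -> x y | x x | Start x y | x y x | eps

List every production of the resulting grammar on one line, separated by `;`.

Start -> y x | x | W y x | x Z; Z -> x x | y W | y; W -> x y | x x | Start x y | x y x

The nullable symbols are {W, Z}.
ε ∉ L(G), so no ε-production is kept.
Add the nullable-subset variants: Z → y W gives y W | y.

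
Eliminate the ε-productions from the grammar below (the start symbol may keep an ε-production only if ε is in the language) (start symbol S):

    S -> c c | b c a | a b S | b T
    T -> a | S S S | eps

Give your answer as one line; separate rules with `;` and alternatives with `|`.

S -> c c | b c a | a b S | b T | b; T -> a | S S S

The nullable symbols are {T}.
ε ∉ L(G), so no ε-production is kept.
Add the nullable-subset variants: S → b T gives b T | b.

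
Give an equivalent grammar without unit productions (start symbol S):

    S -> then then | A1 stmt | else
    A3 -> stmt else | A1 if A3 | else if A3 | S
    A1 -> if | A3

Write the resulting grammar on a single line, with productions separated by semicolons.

S -> then then | A1 stmt | else; A3 -> then then | A1 stmt | else | stmt else | A1 if A3 | else if A3; A1 -> if | then then | A1 stmt | else | stmt else | A1 if A3 | else if A3

Unit pairs: A1 ⇒* {A3, S}; A3 ⇒* {S}.
For every A with A ⇒* B via unit rules, add B's non-unit alternatives to A; then delete every rule of the form X → Y.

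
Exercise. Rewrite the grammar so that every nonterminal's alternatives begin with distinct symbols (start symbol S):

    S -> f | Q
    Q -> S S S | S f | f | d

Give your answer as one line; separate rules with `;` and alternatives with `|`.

Q has alternatives sharing prefix 'S': factor to Q → S Q' with Q' → S S | f.

S -> f | Q; Q -> f | d | S Q'; Q' -> S S | f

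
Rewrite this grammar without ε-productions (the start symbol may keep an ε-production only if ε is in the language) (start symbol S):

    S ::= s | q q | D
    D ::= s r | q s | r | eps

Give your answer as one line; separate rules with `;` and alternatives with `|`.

S ::= s | q q | D | eps; D ::= s r | q s | r

Nullable set = {D, S}.
ε ∈ L(G) since S is nullable, so keep S → ε.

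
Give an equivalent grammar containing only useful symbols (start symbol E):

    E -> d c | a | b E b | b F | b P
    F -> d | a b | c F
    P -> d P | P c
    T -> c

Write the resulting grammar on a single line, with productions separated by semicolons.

E -> d c | a | b E b | b F; F -> d | a b | c F

Generating nonterminals: {E, F, T}.
Reachable from E after that: {E, F}.
Removed useless symbols: {P, T} and every production mentioning them.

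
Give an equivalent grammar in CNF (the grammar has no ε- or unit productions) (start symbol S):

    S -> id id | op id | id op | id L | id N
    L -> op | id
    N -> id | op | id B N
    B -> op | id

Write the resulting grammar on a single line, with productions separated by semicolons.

S -> X1 X1 | X2 X1 | X1 X2 | X1 L | X1 N; L -> op | id; N -> id | op | X1 Y1; B -> op | id; X1 -> id; X2 -> op; Y1 -> B N

Introduce a nonterminal for each terminal appearing in a rule of length ≥ 2: X1 → id, X2 → op.
Binarize each right-hand side of length ≥ 3 by chaining fresh nonterminals (Y1, Y2, …): affected rules were N → X1 B N.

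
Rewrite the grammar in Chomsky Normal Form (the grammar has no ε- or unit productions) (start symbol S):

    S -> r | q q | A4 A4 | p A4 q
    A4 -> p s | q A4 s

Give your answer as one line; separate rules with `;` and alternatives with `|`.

S -> r | X1 X1 | A4 A4 | X2 Y1; A4 -> X2 X3 | X1 Y2; X1 -> q; X2 -> p; X3 -> s; Y1 -> A4 X1; Y2 -> A4 X3

Introduce a nonterminal for each terminal appearing in a rule of length ≥ 2: X1 → q, X2 → p, X3 → s.
Binarize each right-hand side of length ≥ 3 by chaining fresh nonterminals (Y1, Y2, …): affected rules were S → X2 A4 X1; A4 → X1 A4 X3.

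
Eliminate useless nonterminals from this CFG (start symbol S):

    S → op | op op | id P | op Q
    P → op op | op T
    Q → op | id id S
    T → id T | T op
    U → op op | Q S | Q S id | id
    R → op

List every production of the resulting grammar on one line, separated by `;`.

Generating nonterminals: {P, Q, R, S, U}.
Reachable from S after that: {P, Q, S}.
Removed useless symbols: {R, T, U} and every production mentioning them.

S → op | op op | id P | op Q; P → op op; Q → op | id id S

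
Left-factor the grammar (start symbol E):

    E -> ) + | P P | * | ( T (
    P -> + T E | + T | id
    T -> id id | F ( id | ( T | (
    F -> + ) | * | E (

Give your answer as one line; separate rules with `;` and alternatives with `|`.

P has alternatives sharing prefix '+ T': factor to P → + T P' with P' → E | ε.
T has alternatives sharing prefix '(': factor to T → ( T' with T' → T | ε.

E -> ) + | P P | * | ( T (; P -> id | + T P'; T -> id id | F ( id | ( T'; F -> + ) | * | E (; P' -> E | ε; T' -> T | ε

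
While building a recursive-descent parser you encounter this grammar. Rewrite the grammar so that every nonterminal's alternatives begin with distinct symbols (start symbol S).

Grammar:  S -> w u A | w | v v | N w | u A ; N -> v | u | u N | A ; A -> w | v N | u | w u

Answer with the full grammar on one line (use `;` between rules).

S has alternatives sharing prefix 'w': factor to S → w S' with S' → u A | ε.
N has alternatives sharing prefix 'u': factor to N → u N' with N' → ε | N.
A has alternatives sharing prefix 'w': factor to A → w A' with A' → ε | u.

S -> v v | N w | u A | w S'; N -> v | A | u N'; A -> v N | u | w A'; S' -> u A | ε; N' -> ε | N; A' -> ε | u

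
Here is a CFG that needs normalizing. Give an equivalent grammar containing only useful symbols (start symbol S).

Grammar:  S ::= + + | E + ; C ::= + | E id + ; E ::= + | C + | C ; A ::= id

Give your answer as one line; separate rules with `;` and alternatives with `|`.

S ::= + + | E +; C ::= + | E id +; E ::= + | C + | C

Generating nonterminals: {A, C, E, S}.
Reachable from S after that: {C, E, S}.
Removed useless symbols: {A} and every production mentioning them.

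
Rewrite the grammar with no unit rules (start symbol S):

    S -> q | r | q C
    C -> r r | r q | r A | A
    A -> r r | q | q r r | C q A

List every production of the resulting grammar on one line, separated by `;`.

Unit pairs: C ⇒* {A}.
Replace each nonterminal's rules with the union of the non-unit rules of every nonterminal it unit-derives.

S -> q | r | q C; C -> r r | r q | r A | q | q r r | C q A; A -> r r | q | q r r | C q A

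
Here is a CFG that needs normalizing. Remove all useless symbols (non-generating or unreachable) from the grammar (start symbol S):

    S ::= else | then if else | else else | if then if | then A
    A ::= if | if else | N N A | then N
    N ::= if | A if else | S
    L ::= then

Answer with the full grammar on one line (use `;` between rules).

Generating nonterminals: {A, L, N, S}.
Reachable from S after that: {A, N, S}.
Removed useless symbols: {L} and every production mentioning them.

S ::= else | then if else | else else | if then if | then A; A ::= if | if else | N N A | then N; N ::= if | A if else | S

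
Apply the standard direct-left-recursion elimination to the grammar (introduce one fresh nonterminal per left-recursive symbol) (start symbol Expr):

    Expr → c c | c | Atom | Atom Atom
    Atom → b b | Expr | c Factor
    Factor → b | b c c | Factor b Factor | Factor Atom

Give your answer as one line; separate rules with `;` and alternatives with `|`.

Expr → c c | c | Atom | Atom Atom; Atom → b b | Expr | c Factor; Factor → b Factor1 | b c c Factor1; Factor1 → b Factor Factor1 | Atom Factor1 | ε

Left recursion appears on Factor.
For Factor: α = {b Factor, Atom}, β = {b, b c c}. Rewrite as Factor → β Factor1 and Factor1 → α Factor1 | ε.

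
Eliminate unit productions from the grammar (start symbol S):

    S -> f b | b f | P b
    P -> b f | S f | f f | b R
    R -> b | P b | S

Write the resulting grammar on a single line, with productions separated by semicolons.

Unit pairs: R ⇒* {S}.
For each unit pair (A, B), copy every non-unit production of B to A, then drop all unit productions.

S -> f b | b f | P b; P -> b f | S f | f f | b R; R -> f b | b f | P b | b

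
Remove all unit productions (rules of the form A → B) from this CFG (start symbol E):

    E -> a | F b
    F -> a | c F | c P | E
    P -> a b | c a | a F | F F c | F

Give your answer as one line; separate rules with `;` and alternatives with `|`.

E -> a | F b; F -> a | F b | c F | c P; P -> a | F b | c F | c P | a b | c a | a F | F F c

Unit pairs: F ⇒* {E}; P ⇒* {E, F}.
Replace each nonterminal's rules with the union of the non-unit rules of every nonterminal it unit-derives.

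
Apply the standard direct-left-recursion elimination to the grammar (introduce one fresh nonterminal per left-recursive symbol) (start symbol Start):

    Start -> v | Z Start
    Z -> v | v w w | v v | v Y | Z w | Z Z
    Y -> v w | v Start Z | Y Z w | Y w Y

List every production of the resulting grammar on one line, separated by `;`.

Start -> v | Z Start; Z -> v Z1 | v w w Z1 | v v Z1 | v Y Z1; Y -> v w Y1 | v Start Z Y1; Z1 -> w Z1 | Z Z1 | ε; Y1 -> Z w Y1 | w Y Y1 | ε

Left recursion appears on Z, Y.
For Z: α = {w, Z}, β = {v, v w w, v v, v Y}. Rewrite as Z → β Z1 and Z1 → α Z1 | ε.
For Y: α = {Z w, w Y}, β = {v w, v Start Z}. Rewrite as Y → β Y1 and Y1 → α Y1 | ε.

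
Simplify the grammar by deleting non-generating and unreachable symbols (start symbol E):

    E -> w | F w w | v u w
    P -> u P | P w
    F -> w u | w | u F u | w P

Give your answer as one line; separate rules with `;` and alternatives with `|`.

Generating nonterminals: {E, F}.
Reachable from E after that: {E, F}.
Removed useless symbols: {P} and every production mentioning them.

E -> w | F w w | v u w; F -> w u | w | u F u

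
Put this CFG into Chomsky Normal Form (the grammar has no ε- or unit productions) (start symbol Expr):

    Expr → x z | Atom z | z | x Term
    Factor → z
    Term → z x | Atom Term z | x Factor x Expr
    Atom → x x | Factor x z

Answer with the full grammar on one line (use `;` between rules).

Expr → X1 X2 | Atom X2 | z | X1 Term; Factor → z; Term → X2 X1 | Atom Y1 | X1 Y2; Atom → X1 X1 | Factor Y4; X1 → x; X2 → z; Y1 → Term X2; Y2 → Factor Y3; Y3 → X1 Expr; Y4 → X1 X2

Introduce a nonterminal for each terminal appearing in a rule of length ≥ 2: X1 → x, X2 → z.
Binarize each right-hand side of length ≥ 3 by chaining fresh nonterminals (Y1, Y2, …): affected rules were Term → Atom Term X2; Term → X1 Factor X1 Expr; Atom → Factor X1 X2.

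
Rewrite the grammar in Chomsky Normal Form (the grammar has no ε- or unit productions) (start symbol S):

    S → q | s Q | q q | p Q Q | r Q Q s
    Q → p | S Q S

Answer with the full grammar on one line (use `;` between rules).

S → q | X1 Q | X2 X2 | X3 Y1 | X4 Y2; Q → p | S Y4; X1 → s; X2 → q; X3 → p; X4 → r; Y1 → Q Q; Y2 → Q Y3; Y3 → Q X1; Y4 → Q S

Introduce a nonterminal for each terminal appearing in a rule of length ≥ 2: X1 → s, X2 → q, X3 → p, X4 → r.
Binarize each right-hand side of length ≥ 3 by chaining fresh nonterminals (Y1, Y2, …): affected rules were S → X3 Q Q; S → X4 Q Q X1; Q → S Q S.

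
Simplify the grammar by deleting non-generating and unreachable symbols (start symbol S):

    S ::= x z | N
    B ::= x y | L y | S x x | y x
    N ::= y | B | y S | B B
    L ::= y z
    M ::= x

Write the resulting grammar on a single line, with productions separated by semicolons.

S ::= x z | N; B ::= x y | L y | S x x | y x; N ::= y | B | y S | B B; L ::= y z

Generating nonterminals: {B, L, M, N, S}.
Reachable from S after that: {B, L, N, S}.
Removed useless symbols: {M} and every production mentioning them.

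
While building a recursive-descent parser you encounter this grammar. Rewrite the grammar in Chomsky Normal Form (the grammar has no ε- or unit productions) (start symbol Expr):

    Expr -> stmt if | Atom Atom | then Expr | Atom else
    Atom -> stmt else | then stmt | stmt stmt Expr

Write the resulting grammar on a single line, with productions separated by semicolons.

Expr -> X1 X2 | Atom Atom | X3 Expr | Atom X4; Atom -> X1 X4 | X3 X1 | X1 Y1; X1 -> stmt; X2 -> if; X3 -> then; X4 -> else; Y1 -> X1 Expr

Introduce a nonterminal for each terminal appearing in a rule of length ≥ 2: X1 → stmt, X2 → if, X3 → then, X4 → else.
Binarize each right-hand side of length ≥ 3 by chaining fresh nonterminals (Y1, Y2, …): affected rules were Atom → X1 X1 Expr.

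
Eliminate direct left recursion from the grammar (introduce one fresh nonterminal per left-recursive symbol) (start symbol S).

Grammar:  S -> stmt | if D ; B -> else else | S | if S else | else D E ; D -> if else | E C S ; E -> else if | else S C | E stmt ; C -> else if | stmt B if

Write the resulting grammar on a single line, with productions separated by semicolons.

E is directly left-recursive.
For E: α = {stmt}, β = {else if, else S C}. Rewrite as E → β E' and E' → α E' | ε.

S -> stmt | if D; B -> else else | S | if S else | else D E; D -> if else | E C S; E -> else if E' | else S C E'; C -> else if | stmt B if; E' -> stmt E' | ε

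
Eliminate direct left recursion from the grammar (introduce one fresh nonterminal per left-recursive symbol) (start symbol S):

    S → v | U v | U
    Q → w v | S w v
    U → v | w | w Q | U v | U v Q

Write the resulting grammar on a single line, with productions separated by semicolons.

S → v | U v | U; Q → w v | S w v; U → v U' | w U' | w Q U'; U' → v U' | v Q U' | epsilon

Left recursion appears on U.
For U: α = {v, v Q}, β = {v, w, w Q}. Rewrite as U → β U' and U' → α U' | ε.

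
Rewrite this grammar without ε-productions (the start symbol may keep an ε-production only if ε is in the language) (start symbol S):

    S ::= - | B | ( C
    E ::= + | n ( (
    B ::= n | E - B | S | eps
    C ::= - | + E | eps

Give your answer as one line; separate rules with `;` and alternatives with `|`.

The nullable symbols are {B, C, S}.
ε ∈ L(G) since S is nullable, so keep S → ε.
Expand every rule over subsets of its nullable positions: S → ( C gives ( C | (. B → E - B gives E - B | E -.

S ::= - | B | ( C | ( | ε; E ::= + | n ( (; B ::= n | E - B | E - | S; C ::= - | + E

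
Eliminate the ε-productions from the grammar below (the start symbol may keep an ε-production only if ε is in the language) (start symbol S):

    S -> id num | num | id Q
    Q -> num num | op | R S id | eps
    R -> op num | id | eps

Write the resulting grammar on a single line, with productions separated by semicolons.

Nullable set = {Q, R}.
ε ∉ L(G), so no ε-production is kept.
Add the nullable-subset variants: S → id Q gives id Q | id. Q → R S id gives R S id | S id.

S -> id num | num | id Q | id; Q -> num num | op | R S id | S id; R -> op num | id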